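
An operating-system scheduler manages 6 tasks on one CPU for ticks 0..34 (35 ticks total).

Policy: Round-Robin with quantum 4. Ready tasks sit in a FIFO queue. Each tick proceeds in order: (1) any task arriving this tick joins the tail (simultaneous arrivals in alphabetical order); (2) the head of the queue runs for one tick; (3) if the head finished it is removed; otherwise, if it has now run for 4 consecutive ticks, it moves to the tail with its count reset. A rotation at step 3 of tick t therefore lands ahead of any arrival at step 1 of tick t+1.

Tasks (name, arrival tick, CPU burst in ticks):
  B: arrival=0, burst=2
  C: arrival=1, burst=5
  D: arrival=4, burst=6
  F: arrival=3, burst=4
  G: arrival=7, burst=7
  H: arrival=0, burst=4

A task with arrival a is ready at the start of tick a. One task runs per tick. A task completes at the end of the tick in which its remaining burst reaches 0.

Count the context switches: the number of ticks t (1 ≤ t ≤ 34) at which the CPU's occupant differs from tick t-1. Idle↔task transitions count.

context switches = 9

t=0: queue=[B,H] q_used=0 → run B
t=1: queue=[B,H,C] q_used=1 → run B
t=2: queue=[H,C] q_used=0 → run H
t=3: queue=[H,C,F] q_used=1 → run H
t=4: queue=[H,C,F,D] q_used=2 → run H
t=5: queue=[H,C,F,D] q_used=3 → run H
t=6: queue=[C,F,D] q_used=0 → run C
t=7: queue=[C,F,D,G] q_used=1 → run C
t=8: queue=[C,F,D,G] q_used=2 → run C
t=9: queue=[C,F,D,G] q_used=3 → run C
t=10: queue=[F,D,G,C] q_used=0 → run F
t=11: queue=[F,D,G,C] q_used=1 → run F
t=12: queue=[F,D,G,C] q_used=2 → run F
t=13: queue=[F,D,G,C] q_used=3 → run F
t=14: queue=[D,G,C] q_used=0 → run D
t=15: queue=[D,G,C] q_used=1 → run D
t=16: queue=[D,G,C] q_used=2 → run D
t=17: queue=[D,G,C] q_used=3 → run D
t=18: queue=[G,C,D] q_used=0 → run G
t=19: queue=[G,C,D] q_used=1 → run G
t=20: queue=[G,C,D] q_used=2 → run G
t=21: queue=[G,C,D] q_used=3 → run G
t=22: queue=[C,D,G] q_used=0 → run C
t=23: queue=[D,G] q_used=0 → run D
t=24: queue=[D,G] q_used=1 → run D
t=25: queue=[G] q_used=0 → run G
t=26: queue=[G] q_used=1 → run G
t=27: queue=[G] q_used=2 → run G
t=28: (idle)
t=29: (idle)
t=30: (idle)
t=31: (idle)
t=32: (idle)
t=33: (idle)
t=34: (idle)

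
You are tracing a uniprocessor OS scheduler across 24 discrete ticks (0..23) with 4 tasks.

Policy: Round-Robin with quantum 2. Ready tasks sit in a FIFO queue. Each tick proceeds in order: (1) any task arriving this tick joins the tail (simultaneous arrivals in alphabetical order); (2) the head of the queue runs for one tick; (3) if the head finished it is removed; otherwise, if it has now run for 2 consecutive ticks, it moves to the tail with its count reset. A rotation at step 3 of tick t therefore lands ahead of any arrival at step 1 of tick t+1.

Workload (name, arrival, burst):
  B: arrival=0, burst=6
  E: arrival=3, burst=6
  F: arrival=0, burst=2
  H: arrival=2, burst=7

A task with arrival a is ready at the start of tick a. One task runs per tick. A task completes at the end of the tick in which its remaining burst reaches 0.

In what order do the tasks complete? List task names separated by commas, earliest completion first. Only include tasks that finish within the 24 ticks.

t=0: queue=[B,F] q_used=0 → run B
t=1: queue=[B,F] q_used=1 → run B
t=2: queue=[F,B,H] q_used=0 → run F
t=3: queue=[F,B,H,E] q_used=1 → run F
t=4: queue=[B,H,E] q_used=0 → run B
t=5: queue=[B,H,E] q_used=1 → run B
t=6: queue=[H,E,B] q_used=0 → run H
t=7: queue=[H,E,B] q_used=1 → run H
t=8: queue=[E,B,H] q_used=0 → run E
t=9: queue=[E,B,H] q_used=1 → run E
t=10: queue=[B,H,E] q_used=0 → run B
t=11: queue=[B,H,E] q_used=1 → run B
t=12: queue=[H,E] q_used=0 → run H
t=13: queue=[H,E] q_used=1 → run H
t=14: queue=[E,H] q_used=0 → run E
t=15: queue=[E,H] q_used=1 → run E
t=16: queue=[H,E] q_used=0 → run H
t=17: queue=[H,E] q_used=1 → run H
t=18: queue=[E,H] q_used=0 → run E
t=19: queue=[E,H] q_used=1 → run E
t=20: queue=[H] q_used=0 → run H
t=21: (idle)
t=22: (idle)
t=23: (idle)

completion order = F, B, E, H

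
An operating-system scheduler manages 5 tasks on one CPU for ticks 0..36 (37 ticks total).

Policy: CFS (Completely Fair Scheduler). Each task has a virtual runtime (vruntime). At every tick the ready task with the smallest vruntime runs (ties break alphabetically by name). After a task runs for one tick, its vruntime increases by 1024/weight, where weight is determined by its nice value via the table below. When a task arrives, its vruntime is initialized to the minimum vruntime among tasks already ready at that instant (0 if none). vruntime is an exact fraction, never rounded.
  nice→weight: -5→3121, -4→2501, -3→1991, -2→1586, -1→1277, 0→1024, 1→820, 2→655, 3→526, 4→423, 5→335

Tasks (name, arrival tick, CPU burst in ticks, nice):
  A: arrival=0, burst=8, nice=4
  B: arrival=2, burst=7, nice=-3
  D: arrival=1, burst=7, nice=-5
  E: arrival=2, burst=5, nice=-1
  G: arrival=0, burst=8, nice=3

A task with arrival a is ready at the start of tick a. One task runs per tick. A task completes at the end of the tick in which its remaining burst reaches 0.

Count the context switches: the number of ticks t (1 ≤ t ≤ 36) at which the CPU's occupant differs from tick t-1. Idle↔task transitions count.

context switches = 32

t=0: vr[A=0 G=0] → run A
t=1: vr[A=1024/423 D=0 G=0] → run D
t=2: vr[A=1024/423 B=0 D=1024/3121 E=0 G=0] → run B
t=3: vr[A=1024/423 B=1024/1991 D=1024/3121 E=0 G=0] → run E
t=4: vr[A=1024/423 B=1024/1991 D=1024/3121 E=1024/1277 G=0] → run G
t=5: vr[A=1024/423 B=1024/1991 D=1024/3121 E=1024/1277 G=512/263] → run D
t=6: vr[A=1024/423 B=1024/1991 D=2048/3121 E=1024/1277 G=512/263] → run B
t=7: vr[A=1024/423 B=2048/1991 D=2048/3121 E=1024/1277 G=512/263] → run D
t=8: vr[A=1024/423 B=2048/1991 D=3072/3121 E=1024/1277 G=512/263] → run E
t=9: vr[A=1024/423 B=2048/1991 D=3072/3121 E=2048/1277 G=512/263] → run D
t=10: vr[A=1024/423 B=2048/1991 D=4096/3121 E=2048/1277 G=512/263] → run B
t=11: vr[A=1024/423 B=3072/1991 D=4096/3121 E=2048/1277 G=512/263] → run D
t=12: vr[A=1024/423 B=3072/1991 D=5120/3121 E=2048/1277 G=512/263] → run B
t=13: vr[A=1024/423 B=4096/1991 D=5120/3121 E=2048/1277 G=512/263] → run E
t=14: vr[A=1024/423 B=4096/1991 D=5120/3121 E=3072/1277 G=512/263] → run D
t=15: vr[A=1024/423 B=4096/1991 D=6144/3121 E=3072/1277 G=512/263] → run G
t=16: vr[A=1024/423 B=4096/1991 D=6144/3121 E=3072/1277 G=1024/263] → run D
t=17: vr[A=1024/423 B=4096/1991 E=3072/1277 G=1024/263] → run B
t=18: vr[A=1024/423 B=5120/1991 E=3072/1277 G=1024/263] → run E
t=19: vr[A=1024/423 B=5120/1991 E=4096/1277 G=1024/263] → run A
t=20: vr[A=2048/423 B=5120/1991 E=4096/1277 G=1024/263] → run B
t=21: vr[A=2048/423 B=6144/1991 E=4096/1277 G=1024/263] → run B
t=22: vr[A=2048/423 E=4096/1277 G=1024/263] → run E
t=23: vr[A=2048/423 G=1024/263] → run G
t=24: vr[A=2048/423 G=1536/263] → run A
t=25: vr[A=1024/141 G=1536/263] → run G
t=26: vr[A=1024/141 G=2048/263] → run A
t=27: vr[A=4096/423 G=2048/263] → run G
t=28: vr[A=4096/423 G=2560/263] → run A
t=29: vr[A=5120/423 G=2560/263] → run G
t=30: vr[A=5120/423 G=3072/263] → run G
t=31: vr[A=5120/423 G=3584/263] → run A
t=32: vr[A=2048/141 G=3584/263] → run G
t=33: vr[A=2048/141] → run A
t=34: vr[A=7168/423] → run A
t=35: (idle)
t=36: (idle)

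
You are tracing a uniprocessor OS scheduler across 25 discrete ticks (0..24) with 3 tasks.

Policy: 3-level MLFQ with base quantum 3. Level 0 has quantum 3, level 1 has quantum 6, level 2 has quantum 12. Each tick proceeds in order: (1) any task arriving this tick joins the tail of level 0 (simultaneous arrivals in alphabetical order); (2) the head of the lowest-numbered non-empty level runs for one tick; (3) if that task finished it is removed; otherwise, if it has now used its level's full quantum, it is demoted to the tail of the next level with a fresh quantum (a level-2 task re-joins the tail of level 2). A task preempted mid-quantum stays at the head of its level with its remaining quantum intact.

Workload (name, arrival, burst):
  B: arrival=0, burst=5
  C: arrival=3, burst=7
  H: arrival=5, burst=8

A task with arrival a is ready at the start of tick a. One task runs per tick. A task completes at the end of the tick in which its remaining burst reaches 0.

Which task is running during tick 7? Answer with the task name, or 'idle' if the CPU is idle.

t=0: L0/L1/L2 = B/-/- → run B
t=1: L0/L1/L2 = B/-/- → run B
t=2: L0/L1/L2 = B/-/- → run B
t=3: L0/L1/L2 = C/B/- → run C
t=4: L0/L1/L2 = C/B/- → run C
t=5: L0/L1/L2 = CH/B/- → run C
t=6: L0/L1/L2 = H/BC/- → run H
t=7: L0/L1/L2 = H/BC/- → run H
t=8: L0/L1/L2 = H/BC/- → run H
t=9: L0/L1/L2 = -/BCH/- → run B
t=10: L0/L1/L2 = -/BCH/- → run B
t=11: L0/L1/L2 = -/CH/- → run C
t=12: L0/L1/L2 = -/CH/- → run C
t=13: L0/L1/L2 = -/CH/- → run C
t=14: L0/L1/L2 = -/CH/- → run C
t=15: L0/L1/L2 = -/H/- → run H
t=16: L0/L1/L2 = -/H/- → run H
t=17: L0/L1/L2 = -/H/- → run H
t=18: L0/L1/L2 = -/H/- → run H
t=19: L0/L1/L2 = -/H/- → run H
t=20: (idle)
t=21: (idle)
t=22: (idle)
t=23: (idle)
t=24: (idle)

running at tick 7 = H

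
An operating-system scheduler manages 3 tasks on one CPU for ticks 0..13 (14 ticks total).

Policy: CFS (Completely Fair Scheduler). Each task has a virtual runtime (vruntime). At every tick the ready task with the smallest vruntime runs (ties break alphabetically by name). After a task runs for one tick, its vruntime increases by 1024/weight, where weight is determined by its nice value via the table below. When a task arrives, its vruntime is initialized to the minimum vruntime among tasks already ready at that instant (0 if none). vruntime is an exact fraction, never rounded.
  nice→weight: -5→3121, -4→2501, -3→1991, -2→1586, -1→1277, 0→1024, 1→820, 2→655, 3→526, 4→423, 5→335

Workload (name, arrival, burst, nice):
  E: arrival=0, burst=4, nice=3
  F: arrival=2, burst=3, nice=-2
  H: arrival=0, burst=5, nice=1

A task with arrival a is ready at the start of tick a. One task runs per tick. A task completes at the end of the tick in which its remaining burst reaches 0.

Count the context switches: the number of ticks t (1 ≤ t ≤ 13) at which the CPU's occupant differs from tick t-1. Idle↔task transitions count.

t=0: vr[E=0 H=0] → run E
t=1: vr[E=512/263 H=0] → run H
t=2: vr[E=512/263 F=256/205 H=256/205] → run F
t=3: vr[E=512/263 F=307968/162565 H=256/205] → run H
t=4: vr[E=512/263 F=307968/162565 H=512/205] → run F
t=5: vr[E=512/263 F=412928/162565 H=512/205] → run E
t=6: vr[E=1024/263 F=412928/162565 H=512/205] → run H
t=7: vr[E=1024/263 F=412928/162565 H=768/205] → run F
t=8: vr[E=1024/263 H=768/205] → run H
t=9: vr[E=1024/263 H=1024/205] → run E
t=10: vr[E=1536/263 H=1024/205] → run H
t=11: vr[E=1536/263] → run E
t=12: (idle)
t=13: (idle)

context switches = 12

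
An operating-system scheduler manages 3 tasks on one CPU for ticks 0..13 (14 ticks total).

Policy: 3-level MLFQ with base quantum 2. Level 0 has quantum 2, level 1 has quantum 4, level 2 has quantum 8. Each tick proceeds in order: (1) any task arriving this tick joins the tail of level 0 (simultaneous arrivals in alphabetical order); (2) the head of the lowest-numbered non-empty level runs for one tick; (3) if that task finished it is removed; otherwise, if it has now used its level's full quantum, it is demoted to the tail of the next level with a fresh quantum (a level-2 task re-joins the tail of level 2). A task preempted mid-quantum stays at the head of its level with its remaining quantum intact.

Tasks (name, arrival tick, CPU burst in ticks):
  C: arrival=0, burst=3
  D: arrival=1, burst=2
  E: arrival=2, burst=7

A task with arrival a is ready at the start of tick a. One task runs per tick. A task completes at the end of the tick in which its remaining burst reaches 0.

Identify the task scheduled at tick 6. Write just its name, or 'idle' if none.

running at tick 6 = C

t=0: L0/L1/L2 = C/-/- → run C
t=1: L0/L1/L2 = CD/-/- → run C
t=2: L0/L1/L2 = DE/C/- → run D
t=3: L0/L1/L2 = DE/C/- → run D
t=4: L0/L1/L2 = E/C/- → run E
t=5: L0/L1/L2 = E/C/- → run E
t=6: L0/L1/L2 = -/CE/- → run C
t=7: L0/L1/L2 = -/E/- → run E
t=8: L0/L1/L2 = -/E/- → run E
t=9: L0/L1/L2 = -/E/- → run E
t=10: L0/L1/L2 = -/E/- → run E
t=11: L0/L1/L2 = -/-/E → run E
t=12: (idle)
t=13: (idle)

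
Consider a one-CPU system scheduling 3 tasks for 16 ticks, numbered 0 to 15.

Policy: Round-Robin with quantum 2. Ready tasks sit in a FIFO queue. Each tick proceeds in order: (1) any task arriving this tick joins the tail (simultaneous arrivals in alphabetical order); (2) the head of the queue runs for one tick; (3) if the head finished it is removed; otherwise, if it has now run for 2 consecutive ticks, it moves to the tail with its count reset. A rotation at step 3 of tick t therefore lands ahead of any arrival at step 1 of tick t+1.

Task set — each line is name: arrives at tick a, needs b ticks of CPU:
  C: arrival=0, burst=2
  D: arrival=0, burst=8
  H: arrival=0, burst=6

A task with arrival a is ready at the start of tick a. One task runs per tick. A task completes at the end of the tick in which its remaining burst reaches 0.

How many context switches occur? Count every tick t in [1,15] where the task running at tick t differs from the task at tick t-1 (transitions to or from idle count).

context switches = 7

t=0: queue=[C,D,H] q_used=0 → run C
t=1: queue=[C,D,H] q_used=1 → run C
t=2: queue=[D,H] q_used=0 → run D
t=3: queue=[D,H] q_used=1 → run D
t=4: queue=[H,D] q_used=0 → run H
t=5: queue=[H,D] q_used=1 → run H
t=6: queue=[D,H] q_used=0 → run D
t=7: queue=[D,H] q_used=1 → run D
t=8: queue=[H,D] q_used=0 → run H
t=9: queue=[H,D] q_used=1 → run H
t=10: queue=[D,H] q_used=0 → run D
t=11: queue=[D,H] q_used=1 → run D
t=12: queue=[H,D] q_used=0 → run H
t=13: queue=[H,D] q_used=1 → run H
t=14: queue=[D] q_used=0 → run D
t=15: queue=[D] q_used=1 → run D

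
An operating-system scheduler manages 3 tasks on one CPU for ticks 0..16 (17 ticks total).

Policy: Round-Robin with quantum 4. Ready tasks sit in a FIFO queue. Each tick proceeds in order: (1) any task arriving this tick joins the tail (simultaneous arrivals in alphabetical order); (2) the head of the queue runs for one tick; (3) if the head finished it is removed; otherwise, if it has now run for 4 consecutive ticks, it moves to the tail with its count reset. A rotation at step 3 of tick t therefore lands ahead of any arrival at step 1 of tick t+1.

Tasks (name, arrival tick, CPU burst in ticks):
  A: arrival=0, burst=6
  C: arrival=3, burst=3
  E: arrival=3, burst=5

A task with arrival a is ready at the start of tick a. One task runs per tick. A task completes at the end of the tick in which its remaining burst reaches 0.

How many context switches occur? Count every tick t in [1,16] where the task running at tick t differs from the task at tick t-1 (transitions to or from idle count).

context switches = 5

t=0: queue=[A] q_used=0 → run A
t=1: queue=[A] q_used=1 → run A
t=2: queue=[A] q_used=2 → run A
t=3: queue=[A,C,E] q_used=3 → run A
t=4: queue=[C,E,A] q_used=0 → run C
t=5: queue=[C,E,A] q_used=1 → run C
t=6: queue=[C,E,A] q_used=2 → run C
t=7: queue=[E,A] q_used=0 → run E
t=8: queue=[E,A] q_used=1 → run E
t=9: queue=[E,A] q_used=2 → run E
t=10: queue=[E,A] q_used=3 → run E
t=11: queue=[A,E] q_used=0 → run A
t=12: queue=[A,E] q_used=1 → run A
t=13: queue=[E] q_used=0 → run E
t=14: (idle)
t=15: (idle)
t=16: (idle)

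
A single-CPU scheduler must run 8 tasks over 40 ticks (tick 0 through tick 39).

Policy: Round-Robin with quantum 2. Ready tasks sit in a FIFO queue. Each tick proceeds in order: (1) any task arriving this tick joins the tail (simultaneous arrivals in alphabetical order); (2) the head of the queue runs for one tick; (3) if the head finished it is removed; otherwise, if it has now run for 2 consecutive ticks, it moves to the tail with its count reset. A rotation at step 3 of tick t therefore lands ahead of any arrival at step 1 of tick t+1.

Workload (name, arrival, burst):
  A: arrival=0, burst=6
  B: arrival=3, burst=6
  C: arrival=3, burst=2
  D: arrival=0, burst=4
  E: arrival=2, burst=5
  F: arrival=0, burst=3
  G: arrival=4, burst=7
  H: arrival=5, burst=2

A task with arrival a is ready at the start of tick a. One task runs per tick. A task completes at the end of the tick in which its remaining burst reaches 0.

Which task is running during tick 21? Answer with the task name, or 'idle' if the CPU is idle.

t=0: queue=[A,D,F] q_used=0 → run A
t=1: queue=[A,D,F] q_used=1 → run A
t=2: queue=[D,F,A,E] q_used=0 → run D
t=3: queue=[D,F,A,E,B,C] q_used=1 → run D
t=4: queue=[F,A,E,B,C,D,G] q_used=0 → run F
t=5: queue=[F,A,E,B,C,D,G,H] q_used=1 → run F
t=6: queue=[A,E,B,C,D,G,H,F] q_used=0 → run A
t=7: queue=[A,E,B,C,D,G,H,F] q_used=1 → run A
t=8: queue=[E,B,C,D,G,H,F,A] q_used=0 → run E
t=9: queue=[E,B,C,D,G,H,F,A] q_used=1 → run E
t=10: queue=[B,C,D,G,H,F,A,E] q_used=0 → run B
t=11: queue=[B,C,D,G,H,F,A,E] q_used=1 → run B
t=12: queue=[C,D,G,H,F,A,E,B] q_used=0 → run C
t=13: queue=[C,D,G,H,F,A,E,B] q_used=1 → run C
t=14: queue=[D,G,H,F,A,E,B] q_used=0 → run D
t=15: queue=[D,G,H,F,A,E,B] q_used=1 → run D
t=16: queue=[G,H,F,A,E,B] q_used=0 → run G
t=17: queue=[G,H,F,A,E,B] q_used=1 → run G
t=18: queue=[H,F,A,E,B,G] q_used=0 → run H
t=19: queue=[H,F,A,E,B,G] q_used=1 → run H
t=20: queue=[F,A,E,B,G] q_used=0 → run F
t=21: queue=[A,E,B,G] q_used=0 → run A
t=22: queue=[A,E,B,G] q_used=1 → run A
t=23: queue=[E,B,G] q_used=0 → run E
t=24: queue=[E,B,G] q_used=1 → run E
t=25: queue=[B,G,E] q_used=0 → run B
t=26: queue=[B,G,E] q_used=1 → run B
t=27: queue=[G,E,B] q_used=0 → run G
t=28: queue=[G,E,B] q_used=1 → run G
t=29: queue=[E,B,G] q_used=0 → run E
t=30: queue=[B,G] q_used=0 → run B
t=31: queue=[B,G] q_used=1 → run B
t=32: queue=[G] q_used=0 → run G
t=33: queue=[G] q_used=1 → run G
t=34: queue=[G] q_used=0 → run G
t=35: (idle)
t=36: (idle)
t=37: (idle)
t=38: (idle)
t=39: (idle)

running at tick 21 = A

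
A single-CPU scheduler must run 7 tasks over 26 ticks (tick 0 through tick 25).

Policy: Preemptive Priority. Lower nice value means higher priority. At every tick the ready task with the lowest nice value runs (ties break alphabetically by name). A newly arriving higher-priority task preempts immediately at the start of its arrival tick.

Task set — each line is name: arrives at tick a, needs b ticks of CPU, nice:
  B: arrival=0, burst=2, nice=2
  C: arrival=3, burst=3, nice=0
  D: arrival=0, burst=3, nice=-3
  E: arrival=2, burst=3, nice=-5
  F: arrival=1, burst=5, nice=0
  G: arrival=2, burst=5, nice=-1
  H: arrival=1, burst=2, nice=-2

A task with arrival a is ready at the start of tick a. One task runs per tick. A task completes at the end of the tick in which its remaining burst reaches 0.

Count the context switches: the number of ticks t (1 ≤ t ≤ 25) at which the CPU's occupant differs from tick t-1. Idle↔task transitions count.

context switches = 8

t=0: ready={B,D} → run D
t=1: ready={B,D,F,H} → run D
t=2: ready={B,D,E,F,G,H} → run E
t=3: ready={B,C,D,E,F,G,H} → run E
t=4: ready={B,C,D,E,F,G,H} → run E
t=5: ready={B,C,D,F,G,H} → run D
t=6: ready={B,C,F,G,H} → run H
t=7: ready={B,C,F,G,H} → run H
t=8: ready={B,C,F,G} → run G
t=9: ready={B,C,F,G} → run G
t=10: ready={B,C,F,G} → run G
t=11: ready={B,C,F,G} → run G
t=12: ready={B,C,F,G} → run G
t=13: ready={B,C,F} → run C
t=14: ready={B,C,F} → run C
t=15: ready={B,C,F} → run C
t=16: ready={B,F} → run F
t=17: ready={B,F} → run F
t=18: ready={B,F} → run F
t=19: ready={B,F} → run F
t=20: ready={B,F} → run F
t=21: ready={B} → run B
t=22: ready={B} → run B
t=23: (idle)
t=24: (idle)
t=25: (idle)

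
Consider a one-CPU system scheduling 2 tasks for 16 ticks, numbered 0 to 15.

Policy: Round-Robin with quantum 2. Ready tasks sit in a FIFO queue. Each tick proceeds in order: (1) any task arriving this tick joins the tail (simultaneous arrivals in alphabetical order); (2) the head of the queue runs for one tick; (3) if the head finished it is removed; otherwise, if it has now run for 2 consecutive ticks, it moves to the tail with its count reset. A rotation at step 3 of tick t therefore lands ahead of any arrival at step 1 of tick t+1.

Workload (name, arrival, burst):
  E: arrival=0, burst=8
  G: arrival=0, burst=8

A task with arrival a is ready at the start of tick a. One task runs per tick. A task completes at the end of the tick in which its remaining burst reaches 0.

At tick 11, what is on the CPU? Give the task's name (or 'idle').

t=0: queue=[E,G] q_used=0 → run E
t=1: queue=[E,G] q_used=1 → run E
t=2: queue=[G,E] q_used=0 → run G
t=3: queue=[G,E] q_used=1 → run G
t=4: queue=[E,G] q_used=0 → run E
t=5: queue=[E,G] q_used=1 → run E
t=6: queue=[G,E] q_used=0 → run G
t=7: queue=[G,E] q_used=1 → run G
t=8: queue=[E,G] q_used=0 → run E
t=9: queue=[E,G] q_used=1 → run E
t=10: queue=[G,E] q_used=0 → run G
t=11: queue=[G,E] q_used=1 → run G
t=12: queue=[E,G] q_used=0 → run E
t=13: queue=[E,G] q_used=1 → run E
t=14: queue=[G] q_used=0 → run G
t=15: queue=[G] q_used=1 → run G

running at tick 11 = G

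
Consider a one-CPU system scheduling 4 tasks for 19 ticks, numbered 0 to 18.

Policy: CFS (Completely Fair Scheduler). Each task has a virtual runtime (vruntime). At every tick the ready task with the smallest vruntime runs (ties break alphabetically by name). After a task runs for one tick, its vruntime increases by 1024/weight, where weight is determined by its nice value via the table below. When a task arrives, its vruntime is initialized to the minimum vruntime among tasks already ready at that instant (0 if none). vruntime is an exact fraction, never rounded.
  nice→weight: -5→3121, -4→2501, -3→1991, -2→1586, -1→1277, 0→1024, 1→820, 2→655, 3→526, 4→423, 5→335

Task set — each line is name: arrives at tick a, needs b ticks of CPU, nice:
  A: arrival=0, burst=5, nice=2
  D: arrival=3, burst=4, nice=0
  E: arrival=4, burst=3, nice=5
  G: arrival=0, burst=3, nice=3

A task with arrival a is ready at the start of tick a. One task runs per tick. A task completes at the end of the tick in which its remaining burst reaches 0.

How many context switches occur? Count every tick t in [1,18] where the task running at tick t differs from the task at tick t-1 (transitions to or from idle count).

t=0: vr[A=0 G=0] → run A
t=1: vr[A=1024/655 G=0] → run G
t=2: vr[A=1024/655 G=512/263] → run A
t=3: vr[A=2048/655 D=512/263 G=512/263] → run D
t=4: vr[A=2048/655 D=775/263 E=512/263 G=512/263] → run E
t=5: vr[A=2048/655 D=775/263 E=440832/88105 G=512/263] → run G
t=6: vr[A=2048/655 D=775/263 E=440832/88105 G=1024/263] → run D
t=7: vr[A=2048/655 D=1038/263 E=440832/88105 G=1024/263] → run A
t=8: vr[A=3072/655 D=1038/263 E=440832/88105 G=1024/263] → run G
t=9: vr[A=3072/655 D=1038/263 E=440832/88105] → run D
t=10: vr[A=3072/655 D=1301/263 E=440832/88105] → run A
t=11: vr[A=4096/655 D=1301/263 E=440832/88105] → run D
t=12: vr[A=4096/655 E=440832/88105] → run E
t=13: vr[A=4096/655 E=710144/88105] → run A
t=14: vr[E=710144/88105] → run E
t=15: (idle)
t=16: (idle)
t=17: (idle)
t=18: (idle)

context switches = 15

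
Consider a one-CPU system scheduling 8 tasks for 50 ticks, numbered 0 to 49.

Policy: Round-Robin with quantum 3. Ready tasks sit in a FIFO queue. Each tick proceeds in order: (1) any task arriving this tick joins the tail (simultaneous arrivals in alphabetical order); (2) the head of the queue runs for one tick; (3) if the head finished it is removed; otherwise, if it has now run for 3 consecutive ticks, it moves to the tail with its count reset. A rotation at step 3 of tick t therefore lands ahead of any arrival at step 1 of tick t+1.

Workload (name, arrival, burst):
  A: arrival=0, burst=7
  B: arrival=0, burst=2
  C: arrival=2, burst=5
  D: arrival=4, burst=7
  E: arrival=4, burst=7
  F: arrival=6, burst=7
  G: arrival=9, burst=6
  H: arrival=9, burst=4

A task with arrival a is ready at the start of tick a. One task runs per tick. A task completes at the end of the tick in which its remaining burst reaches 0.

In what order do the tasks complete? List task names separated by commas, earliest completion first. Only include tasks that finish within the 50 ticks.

t=0: queue=[A,B] q_used=0 → run A
t=1: queue=[A,B] q_used=1 → run A
t=2: queue=[A,B,C] q_used=2 → run A
t=3: queue=[B,C,A] q_used=0 → run B
t=4: queue=[B,C,A,D,E] q_used=1 → run B
t=5: queue=[C,A,D,E] q_used=0 → run C
t=6: queue=[C,A,D,E,F] q_used=1 → run C
t=7: queue=[C,A,D,E,F] q_used=2 → run C
t=8: queue=[A,D,E,F,C] q_used=0 → run A
t=9: queue=[A,D,E,F,C,G,H] q_used=1 → run A
t=10: queue=[A,D,E,F,C,G,H] q_used=2 → run A
t=11: queue=[D,E,F,C,G,H,A] q_used=0 → run D
t=12: queue=[D,E,F,C,G,H,A] q_used=1 → run D
t=13: queue=[D,E,F,C,G,H,A] q_used=2 → run D
t=14: queue=[E,F,C,G,H,A,D] q_used=0 → run E
t=15: queue=[E,F,C,G,H,A,D] q_used=1 → run E
t=16: queue=[E,F,C,G,H,A,D] q_used=2 → run E
t=17: queue=[F,C,G,H,A,D,E] q_used=0 → run F
t=18: queue=[F,C,G,H,A,D,E] q_used=1 → run F
t=19: queue=[F,C,G,H,A,D,E] q_used=2 → run F
t=20: queue=[C,G,H,A,D,E,F] q_used=0 → run C
t=21: queue=[C,G,H,A,D,E,F] q_used=1 → run C
t=22: queue=[G,H,A,D,E,F] q_used=0 → run G
t=23: queue=[G,H,A,D,E,F] q_used=1 → run G
t=24: queue=[G,H,A,D,E,F] q_used=2 → run G
t=25: queue=[H,A,D,E,F,G] q_used=0 → run H
t=26: queue=[H,A,D,E,F,G] q_used=1 → run H
t=27: queue=[H,A,D,E,F,G] q_used=2 → run H
t=28: queue=[A,D,E,F,G,H] q_used=0 → run A
t=29: queue=[D,E,F,G,H] q_used=0 → run D
t=30: queue=[D,E,F,G,H] q_used=1 → run D
t=31: queue=[D,E,F,G,H] q_used=2 → run D
t=32: queue=[E,F,G,H,D] q_used=0 → run E
t=33: queue=[E,F,G,H,D] q_used=1 → run E
t=34: queue=[E,F,G,H,D] q_used=2 → run E
t=35: queue=[F,G,H,D,E] q_used=0 → run F
t=36: queue=[F,G,H,D,E] q_used=1 → run F
t=37: queue=[F,G,H,D,E] q_used=2 → run F
t=38: queue=[G,H,D,E,F] q_used=0 → run G
t=39: queue=[G,H,D,E,F] q_used=1 → run G
t=40: queue=[G,H,D,E,F] q_used=2 → run G
t=41: queue=[H,D,E,F] q_used=0 → run H
t=42: queue=[D,E,F] q_used=0 → run D
t=43: queue=[E,F] q_used=0 → run E
t=44: queue=[F] q_used=0 → run F
t=45: (idle)
t=46: (idle)
t=47: (idle)
t=48: (idle)
t=49: (idle)

completion order = B, C, A, G, H, D, E, F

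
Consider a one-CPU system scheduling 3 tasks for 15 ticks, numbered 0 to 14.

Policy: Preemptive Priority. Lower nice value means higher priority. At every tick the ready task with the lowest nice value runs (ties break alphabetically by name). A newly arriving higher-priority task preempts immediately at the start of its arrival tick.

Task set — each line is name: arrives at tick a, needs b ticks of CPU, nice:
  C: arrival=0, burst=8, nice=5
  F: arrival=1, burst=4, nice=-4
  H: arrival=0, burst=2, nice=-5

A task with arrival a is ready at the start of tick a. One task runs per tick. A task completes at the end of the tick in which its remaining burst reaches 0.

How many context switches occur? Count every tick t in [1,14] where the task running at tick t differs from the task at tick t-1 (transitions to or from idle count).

t=0: ready={C,H} → run H
t=1: ready={C,F,H} → run H
t=2: ready={C,F} → run F
t=3: ready={C,F} → run F
t=4: ready={C,F} → run F
t=5: ready={C,F} → run F
t=6: ready={C} → run C
t=7: ready={C} → run C
t=8: ready={C} → run C
t=9: ready={C} → run C
t=10: ready={C} → run C
t=11: ready={C} → run C
t=12: ready={C} → run C
t=13: ready={C} → run C
t=14: (idle)

context switches = 3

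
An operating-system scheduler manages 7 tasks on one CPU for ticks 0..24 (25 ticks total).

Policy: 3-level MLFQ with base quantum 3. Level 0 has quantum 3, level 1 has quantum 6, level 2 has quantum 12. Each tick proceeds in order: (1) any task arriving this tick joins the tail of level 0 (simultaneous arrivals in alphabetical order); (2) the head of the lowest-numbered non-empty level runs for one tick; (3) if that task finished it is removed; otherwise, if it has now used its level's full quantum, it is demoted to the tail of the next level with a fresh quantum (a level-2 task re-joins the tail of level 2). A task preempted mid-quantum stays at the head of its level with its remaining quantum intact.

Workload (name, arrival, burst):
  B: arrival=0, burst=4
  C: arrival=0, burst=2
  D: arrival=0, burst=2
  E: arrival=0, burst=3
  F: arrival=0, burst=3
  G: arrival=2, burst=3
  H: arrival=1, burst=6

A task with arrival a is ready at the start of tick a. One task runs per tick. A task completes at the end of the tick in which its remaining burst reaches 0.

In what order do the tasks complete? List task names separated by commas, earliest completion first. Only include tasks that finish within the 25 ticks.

completion order = C, D, E, F, G, B, H

t=0: L0/L1/L2 = BCDEF/-/- → run B
t=1: L0/L1/L2 = BCDEFH/-/- → run B
t=2: L0/L1/L2 = BCDEFHG/-/- → run B
t=3: L0/L1/L2 = CDEFHG/B/- → run C
t=4: L0/L1/L2 = CDEFHG/B/- → run C
t=5: L0/L1/L2 = DEFHG/B/- → run D
t=6: L0/L1/L2 = DEFHG/B/- → run D
t=7: L0/L1/L2 = EFHG/B/- → run E
t=8: L0/L1/L2 = EFHG/B/- → run E
t=9: L0/L1/L2 = EFHG/B/- → run E
t=10: L0/L1/L2 = FHG/B/- → run F
t=11: L0/L1/L2 = FHG/B/- → run F
t=12: L0/L1/L2 = FHG/B/- → run F
t=13: L0/L1/L2 = HG/B/- → run H
t=14: L0/L1/L2 = HG/B/- → run H
t=15: L0/L1/L2 = HG/B/- → run H
t=16: L0/L1/L2 = G/BH/- → run G
t=17: L0/L1/L2 = G/BH/- → run G
t=18: L0/L1/L2 = G/BH/- → run G
t=19: L0/L1/L2 = -/BH/- → run B
t=20: L0/L1/L2 = -/H/- → run H
t=21: L0/L1/L2 = -/H/- → run H
t=22: L0/L1/L2 = -/H/- → run H
t=23: (idle)
t=24: (idle)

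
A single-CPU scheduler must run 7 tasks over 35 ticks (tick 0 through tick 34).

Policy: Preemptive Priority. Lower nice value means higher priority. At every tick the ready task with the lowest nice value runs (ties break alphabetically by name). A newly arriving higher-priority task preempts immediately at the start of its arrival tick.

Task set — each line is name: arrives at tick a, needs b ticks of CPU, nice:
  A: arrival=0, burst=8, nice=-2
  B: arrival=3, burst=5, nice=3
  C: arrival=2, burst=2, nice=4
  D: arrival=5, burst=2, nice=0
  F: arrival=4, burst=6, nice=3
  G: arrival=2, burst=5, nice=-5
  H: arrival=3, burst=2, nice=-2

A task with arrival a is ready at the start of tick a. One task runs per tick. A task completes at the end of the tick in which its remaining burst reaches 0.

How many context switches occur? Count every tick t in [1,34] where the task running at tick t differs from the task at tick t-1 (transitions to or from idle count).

t=0: ready={A} → run A
t=1: ready={A} → run A
t=2: ready={A,C,G} → run G
t=3: ready={A,B,C,G,H} → run G
t=4: ready={A,B,C,F,G,H} → run G
t=5: ready={A,B,C,D,F,G,H} → run G
t=6: ready={A,B,C,D,F,G,H} → run G
t=7: ready={A,B,C,D,F,H} → run A
t=8: ready={A,B,C,D,F,H} → run A
t=9: ready={A,B,C,D,F,H} → run A
t=10: ready={A,B,C,D,F,H} → run A
t=11: ready={A,B,C,D,F,H} → run A
t=12: ready={A,B,C,D,F,H} → run A
t=13: ready={B,C,D,F,H} → run H
t=14: ready={B,C,D,F,H} → run H
t=15: ready={B,C,D,F} → run D
t=16: ready={B,C,D,F} → run D
t=17: ready={B,C,F} → run B
t=18: ready={B,C,F} → run B
t=19: ready={B,C,F} → run B
t=20: ready={B,C,F} → run B
t=21: ready={B,C,F} → run B
t=22: ready={C,F} → run F
t=23: ready={C,F} → run F
t=24: ready={C,F} → run F
t=25: ready={C,F} → run F
t=26: ready={C,F} → run F
t=27: ready={C,F} → run F
t=28: ready={C} → run C
t=29: ready={C} → run C
t=30: (idle)
t=31: (idle)
t=32: (idle)
t=33: (idle)
t=34: (idle)

context switches = 8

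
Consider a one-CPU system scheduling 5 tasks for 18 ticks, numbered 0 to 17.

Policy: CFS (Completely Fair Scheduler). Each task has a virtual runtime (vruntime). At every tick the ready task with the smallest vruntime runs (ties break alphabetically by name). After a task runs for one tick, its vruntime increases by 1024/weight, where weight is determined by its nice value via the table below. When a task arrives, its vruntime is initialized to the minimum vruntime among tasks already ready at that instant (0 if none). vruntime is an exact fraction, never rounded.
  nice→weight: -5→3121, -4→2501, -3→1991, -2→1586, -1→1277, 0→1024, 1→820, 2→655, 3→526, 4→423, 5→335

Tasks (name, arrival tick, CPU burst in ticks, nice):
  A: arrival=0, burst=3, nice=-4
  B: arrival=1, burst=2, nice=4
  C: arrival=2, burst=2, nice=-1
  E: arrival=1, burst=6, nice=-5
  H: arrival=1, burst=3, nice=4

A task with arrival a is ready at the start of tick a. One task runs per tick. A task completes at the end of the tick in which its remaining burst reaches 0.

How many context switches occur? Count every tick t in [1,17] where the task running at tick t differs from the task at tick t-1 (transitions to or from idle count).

t=0: vr[A=0] → run A
t=1: vr[A=1024/2501 B=1024/2501 E=1024/2501 H=1024/2501] → run A
t=2: vr[A=2048/2501 B=1024/2501 C=1024/2501 E=1024/2501 H=1024/2501] → run B
t=3: vr[A=2048/2501 B=2994176/1057923 C=1024/2501 E=1024/2501 H=1024/2501] → run C
t=4: vr[A=2048/2501 B=2994176/1057923 C=3868672/3193777 E=1024/2501 H=1024/2501] → run E
t=5: vr[A=2048/2501 B=2994176/1057923 C=3868672/3193777 E=5756928/7805621 H=1024/2501] → run H
t=6: vr[A=2048/2501 B=2994176/1057923 C=3868672/3193777 E=5756928/7805621 H=2994176/1057923] → run E
t=7: vr[A=2048/2501 B=2994176/1057923 C=3868672/3193777 E=8317952/7805621 H=2994176/1057923] → run A
t=8: vr[B=2994176/1057923 C=3868672/3193777 E=8317952/7805621 H=2994176/1057923] → run E
t=9: vr[B=2994176/1057923 C=3868672/3193777 E=10878976/7805621 H=2994176/1057923] → run C
t=10: vr[B=2994176/1057923 E=10878976/7805621 H=2994176/1057923] → run E
t=11: vr[B=2994176/1057923 E=13440000/7805621 H=2994176/1057923] → run E
t=12: vr[B=2994176/1057923 E=16001024/7805621 H=2994176/1057923] → run E
t=13: vr[B=2994176/1057923 H=2994176/1057923] → run B
t=14: vr[H=2994176/1057923] → run H
t=15: vr[H=5555200/1057923] → run H
t=16: (idle)
t=17: (idle)

context switches = 12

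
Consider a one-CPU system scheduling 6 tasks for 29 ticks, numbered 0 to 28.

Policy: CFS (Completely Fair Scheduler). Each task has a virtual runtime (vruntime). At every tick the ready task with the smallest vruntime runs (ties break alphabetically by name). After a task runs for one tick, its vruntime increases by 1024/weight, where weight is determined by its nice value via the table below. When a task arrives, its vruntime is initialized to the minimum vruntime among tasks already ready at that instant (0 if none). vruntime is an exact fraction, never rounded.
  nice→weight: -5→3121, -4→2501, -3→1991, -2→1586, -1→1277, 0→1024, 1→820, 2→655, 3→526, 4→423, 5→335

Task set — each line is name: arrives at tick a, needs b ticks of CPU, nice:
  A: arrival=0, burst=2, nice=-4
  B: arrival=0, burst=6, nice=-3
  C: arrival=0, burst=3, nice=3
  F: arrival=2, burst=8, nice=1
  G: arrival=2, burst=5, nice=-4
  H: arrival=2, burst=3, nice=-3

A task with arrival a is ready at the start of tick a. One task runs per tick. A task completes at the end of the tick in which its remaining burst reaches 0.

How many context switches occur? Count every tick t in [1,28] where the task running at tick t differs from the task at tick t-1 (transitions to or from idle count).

context switches = 24

t=0: vr[A=0 B=0 C=0] → run A
t=1: vr[A=1024/2501 B=0 C=0] → run B
t=2: vr[A=1024/2501 B=1024/1991 C=0 F=0 G=0 H=0] → run C
t=3: vr[A=1024/2501 B=1024/1991 C=512/263 F=0 G=0 H=0] → run F
t=4: vr[A=1024/2501 B=1024/1991 C=512/263 F=256/205 G=0 H=0] → run G
t=5: vr[A=1024/2501 B=1024/1991 C=512/263 F=256/205 G=1024/2501 H=0] → run H
t=6: vr[A=1024/2501 B=1024/1991 C=512/263 F=256/205 G=1024/2501 H=1024/1991] → run A
t=7: vr[B=1024/1991 C=512/263 F=256/205 G=1024/2501 H=1024/1991] → run G
t=8: vr[B=1024/1991 C=512/263 F=256/205 G=2048/2501 H=1024/1991] → run B
t=9: vr[B=2048/1991 C=512/263 F=256/205 G=2048/2501 H=1024/1991] → run H
t=10: vr[B=2048/1991 C=512/263 F=256/205 G=2048/2501 H=2048/1991] → run G
t=11: vr[B=2048/1991 C=512/263 F=256/205 G=3072/2501 H=2048/1991] → run B
t=12: vr[B=3072/1991 C=512/263 F=256/205 G=3072/2501 H=2048/1991] → run H
t=13: vr[B=3072/1991 C=512/263 F=256/205 G=3072/2501] → run G
t=14: vr[B=3072/1991 C=512/263 F=256/205 G=4096/2501] → run F
t=15: vr[B=3072/1991 C=512/263 F=512/205 G=4096/2501] → run B
t=16: vr[B=4096/1991 C=512/263 F=512/205 G=4096/2501] → run G
t=17: vr[B=4096/1991 C=512/263 F=512/205] → run C
t=18: vr[B=4096/1991 C=1024/263 F=512/205] → run B
t=19: vr[B=5120/1991 C=1024/263 F=512/205] → run F
t=20: vr[B=5120/1991 C=1024/263 F=768/205] → run B
t=21: vr[C=1024/263 F=768/205] → run F
t=22: vr[C=1024/263 F=1024/205] → run C
t=23: vr[F=1024/205] → run F
t=24: vr[F=256/41] → run F
t=25: vr[F=1536/205] → run F
t=26: vr[F=1792/205] → run F
t=27: (idle)
t=28: (idle)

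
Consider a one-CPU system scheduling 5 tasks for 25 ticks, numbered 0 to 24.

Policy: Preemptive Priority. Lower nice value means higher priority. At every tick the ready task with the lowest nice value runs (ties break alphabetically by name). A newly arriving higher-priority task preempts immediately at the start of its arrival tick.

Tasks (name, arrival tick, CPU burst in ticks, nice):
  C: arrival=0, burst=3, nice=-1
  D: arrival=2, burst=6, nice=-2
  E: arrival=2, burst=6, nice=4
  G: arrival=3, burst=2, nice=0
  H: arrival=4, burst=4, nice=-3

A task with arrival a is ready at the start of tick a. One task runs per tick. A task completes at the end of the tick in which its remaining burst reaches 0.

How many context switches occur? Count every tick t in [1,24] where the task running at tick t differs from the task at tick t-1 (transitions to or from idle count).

context switches = 7

t=0: ready={C} → run C
t=1: ready={C} → run C
t=2: ready={C,D,E} → run D
t=3: ready={C,D,E,G} → run D
t=4: ready={C,D,E,G,H} → run H
t=5: ready={C,D,E,G,H} → run H
t=6: ready={C,D,E,G,H} → run H
t=7: ready={C,D,E,G,H} → run H
t=8: ready={C,D,E,G} → run D
t=9: ready={C,D,E,G} → run D
t=10: ready={C,D,E,G} → run D
t=11: ready={C,D,E,G} → run D
t=12: ready={C,E,G} → run C
t=13: ready={E,G} → run G
t=14: ready={E,G} → run G
t=15: ready={E} → run E
t=16: ready={E} → run E
t=17: ready={E} → run E
t=18: ready={E} → run E
t=19: ready={E} → run E
t=20: ready={E} → run E
t=21: (idle)
t=22: (idle)
t=23: (idle)
t=24: (idle)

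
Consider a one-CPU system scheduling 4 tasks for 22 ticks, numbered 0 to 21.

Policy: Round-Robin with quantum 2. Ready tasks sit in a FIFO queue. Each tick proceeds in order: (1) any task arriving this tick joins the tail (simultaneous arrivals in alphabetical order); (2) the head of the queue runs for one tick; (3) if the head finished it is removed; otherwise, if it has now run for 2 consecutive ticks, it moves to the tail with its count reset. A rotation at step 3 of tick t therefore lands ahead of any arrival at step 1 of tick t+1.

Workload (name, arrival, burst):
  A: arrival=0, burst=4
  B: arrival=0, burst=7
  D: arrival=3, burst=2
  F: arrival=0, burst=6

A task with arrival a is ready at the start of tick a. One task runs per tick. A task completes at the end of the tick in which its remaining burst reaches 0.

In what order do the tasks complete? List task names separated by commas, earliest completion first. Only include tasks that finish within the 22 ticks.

t=0: queue=[A,B,F] q_used=0 → run A
t=1: queue=[A,B,F] q_used=1 → run A
t=2: queue=[B,F,A] q_used=0 → run B
t=3: queue=[B,F,A,D] q_used=1 → run B
t=4: queue=[F,A,D,B] q_used=0 → run F
t=5: queue=[F,A,D,B] q_used=1 → run F
t=6: queue=[A,D,B,F] q_used=0 → run A
t=7: queue=[A,D,B,F] q_used=1 → run A
t=8: queue=[D,B,F] q_used=0 → run D
t=9: queue=[D,B,F] q_used=1 → run D
t=10: queue=[B,F] q_used=0 → run B
t=11: queue=[B,F] q_used=1 → run B
t=12: queue=[F,B] q_used=0 → run F
t=13: queue=[F,B] q_used=1 → run F
t=14: queue=[B,F] q_used=0 → run B
t=15: queue=[B,F] q_used=1 → run B
t=16: queue=[F,B] q_used=0 → run F
t=17: queue=[F,B] q_used=1 → run F
t=18: queue=[B] q_used=0 → run B
t=19: (idle)
t=20: (idle)
t=21: (idle)

completion order = A, D, F, B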